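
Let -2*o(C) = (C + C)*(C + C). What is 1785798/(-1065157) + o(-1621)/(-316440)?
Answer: 2516301245077/168529140540 ≈ 14.931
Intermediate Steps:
o(C) = -2*C² (o(C) = -(C + C)*(C + C)/2 = -2*C*2*C/2 = -2*C²)
1785798/(-1065157) + o(-1621)/(-316440) = 1785798/(-1065157) - 2*(-1621)²/(-316440) = 1785798*(-1/1065157) - 2*2627641*(-1/316440) = -1785798/1065157 - 5255282*(-1/316440) = -1785798/1065157 + 2627641/158220 = 2516301245077/168529140540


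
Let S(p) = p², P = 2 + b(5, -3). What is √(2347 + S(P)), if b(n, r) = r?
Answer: 2*√587 ≈ 48.456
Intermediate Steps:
P = -1 (P = 2 - 3 = -1)
√(2347 + S(P)) = √(2347 + (-1)²) = √(2347 + 1) = √2348 = 2*√587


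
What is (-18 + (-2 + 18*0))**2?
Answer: 400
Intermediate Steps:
(-18 + (-2 + 18*0))**2 = (-18 + (-2 + 0))**2 = (-18 - 2)**2 = (-20)**2 = 400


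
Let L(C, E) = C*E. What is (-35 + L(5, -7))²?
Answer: 4900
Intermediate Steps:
(-35 + L(5, -7))² = (-35 + 5*(-7))² = (-35 - 35)² = (-70)² = 4900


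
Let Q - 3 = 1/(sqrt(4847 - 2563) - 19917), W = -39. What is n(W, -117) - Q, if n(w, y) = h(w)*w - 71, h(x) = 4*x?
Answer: 2384074495967/396684605 + 2*sqrt(571)/396684605 ≈ 6010.0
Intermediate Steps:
Q = 3 + 1/(-19917 + 2*sqrt(571)) (Q = 3 + 1/(sqrt(4847 - 2563) - 19917) = 3 + 1/(sqrt(2284) - 19917) = 3 + 1/(2*sqrt(571) - 19917) = 3 + 1/(-19917 + 2*sqrt(571)) ≈ 3.0000)
n(w, y) = -71 + 4*w**2 (n(w, y) = (4*w)*w - 71 = 4*w**2 - 71 = -71 + 4*w**2)
n(W, -117) - Q = (-71 + 4*(-39)**2) - (1190033898/396684605 - 2*sqrt(571)/396684605) = (-71 + 4*1521) + (-1190033898/396684605 + 2*sqrt(571)/396684605) = (-71 + 6084) + (-1190033898/396684605 + 2*sqrt(571)/396684605) = 6013 + (-1190033898/396684605 + 2*sqrt(571)/396684605) = 2384074495967/396684605 + 2*sqrt(571)/396684605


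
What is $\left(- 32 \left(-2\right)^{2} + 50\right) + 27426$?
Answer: $27348$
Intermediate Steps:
$\left(- 32 \left(-2\right)^{2} + 50\right) + 27426 = \left(\left(-32\right) 4 + 50\right) + 27426 = \left(-128 + 50\right) + 27426 = -78 + 27426 = 27348$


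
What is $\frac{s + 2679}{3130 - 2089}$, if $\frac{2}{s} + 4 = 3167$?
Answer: $\frac{8473679}{3292683} \approx 2.5735$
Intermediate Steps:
$s = \frac{2}{3163}$ ($s = \frac{2}{-4 + 3167} = \frac{2}{3163} \approx 0.00063231$)
$\frac{s + 2679}{3130 - 2089} = \frac{\frac{2}{3163} + 2679}{3130 - 2089} = \frac{8473679}{3163 \cdot 1041} = \frac{8473679}{3163} \cdot \frac{1}{1041} = \frac{8473679}{3292683}$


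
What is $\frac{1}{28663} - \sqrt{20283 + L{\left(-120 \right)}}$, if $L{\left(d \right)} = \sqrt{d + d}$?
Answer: $\frac{1}{28663} - \sqrt{20283 + 4 i \sqrt{15}} \approx -142.42 - 0.054389 i$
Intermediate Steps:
$L{\left(d \right)} = \sqrt{2} \sqrt{d}$ ($L{\left(d \right)} = \sqrt{2 d} = \sqrt{2} \sqrt{d}$)
$\frac{1}{28663} - \sqrt{20283 + L{\left(-120 \right)}} = \frac{1}{28663} - \sqrt{20283 + \sqrt{2} \sqrt{-120}} = \frac{1}{28663} - \sqrt{20283 + \sqrt{2} \cdot 2 i \sqrt{30}} = \frac{1}{28663} - \sqrt{20283 + 4 i \sqrt{15}}$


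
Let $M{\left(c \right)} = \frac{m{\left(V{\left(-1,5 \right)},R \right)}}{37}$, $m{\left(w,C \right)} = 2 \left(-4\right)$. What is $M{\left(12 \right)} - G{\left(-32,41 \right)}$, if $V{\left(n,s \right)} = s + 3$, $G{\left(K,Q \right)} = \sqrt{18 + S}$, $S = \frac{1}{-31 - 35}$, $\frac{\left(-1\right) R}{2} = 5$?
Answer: $- \frac{8}{37} - \frac{\sqrt{78342}}{66} \approx -4.4571$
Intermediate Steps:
$R = -10$ ($R = \left(-2\right) 5 = -10$)
$S = - \frac{1}{66}$ ($S = \frac{1}{-66} = - \frac{1}{66} \approx -0.015152$)
$G{\left(K,Q \right)} = \frac{\sqrt{78342}}{66}$ ($G{\left(K,Q \right)} = \sqrt{18 - \frac{1}{66}} = \sqrt{\frac{1187}{66}} = \frac{\sqrt{78342}}{66}$)
$V{\left(n,s \right)} = 3 + s$
$m{\left(w,C \right)} = -8$
$M{\left(c \right)} = - \frac{8}{37}$
$M{\left(12 \right)} - G{\left(-32,41 \right)} = - \frac{8}{37} - \frac{\sqrt{78342}}{66}$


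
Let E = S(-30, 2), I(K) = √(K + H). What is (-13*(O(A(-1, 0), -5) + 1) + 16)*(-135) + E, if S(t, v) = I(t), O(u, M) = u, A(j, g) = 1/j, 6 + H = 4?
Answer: -2160 + 4*I*√2 ≈ -2160.0 + 5.6569*I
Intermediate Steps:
H = -2 (H = -6 + 4 = -2)
I(K) = √(-2 + K) (I(K) = √(K - 2) = √(-2 + K))
A(j, g) = 1/j
S(t, v) = √(-2 + t)
E = 4*I*√2 (E = √(-2 - 30) = √(-32) = 4*I*√2 ≈ 5.6569*I)
(-13*(O(A(-1, 0), -5) + 1) + 16)*(-135) + E = (-13*(1/(-1) + 1) + 16)*(-135) + 4*I*√2 = (-13*(-1 + 1) + 16)*(-135) + 4*I*√2 = (-13*0 + 16)*(-135) + 4*I*√2 = (0 + 16)*(-135) + 4*I*√2 = 16*(-135) + 4*I*√2 = -2160 + 4*I*√2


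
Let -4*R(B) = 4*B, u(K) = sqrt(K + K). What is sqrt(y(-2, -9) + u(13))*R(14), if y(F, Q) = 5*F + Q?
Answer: -14*I*sqrt(19 - sqrt(26)) ≈ -52.198*I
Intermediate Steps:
u(K) = sqrt(2)*sqrt(K) (u(K) = sqrt(2*K) = sqrt(2)*sqrt(K))
y(F, Q) = Q + 5*F
R(B) = -B
sqrt(y(-2, -9) + u(13))*R(14) = sqrt((-9 + 5*(-2)) + sqrt(2)*sqrt(13))*(-1*14) = sqrt((-9 - 10) + sqrt(26))*(-14) = sqrt(-19 + sqrt(26))*(-14) = -14*sqrt(-19 + sqrt(26))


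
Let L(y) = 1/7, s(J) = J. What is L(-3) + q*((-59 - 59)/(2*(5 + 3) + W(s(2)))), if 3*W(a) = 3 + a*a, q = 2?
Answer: -4901/385 ≈ -12.730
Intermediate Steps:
W(a) = 1 + a²/3 (W(a) = (3 + a*a)/3 = (3 + a²)/3 = 1 + a²/3)
L(y) = ⅐
L(-3) + q*((-59 - 59)/(2*(5 + 3) + W(s(2)))) = ⅐ + 2*((-59 - 59)/(2*(5 + 3) + (1 + (⅓)*2²))) = ⅐ + 2*(-118/(2*8 + (1 + (⅓)*4))) = ⅐ + 2*(-118/(16 + (1 + 4/3))) = ⅐ + 2*(-118/(16 + 7/3)) = ⅐ + 2*(-118/55/3) = ⅐ + 2*(-118*3/55) = ⅐ + 2*(-354/55) = ⅐ - 708/55 = -4901/385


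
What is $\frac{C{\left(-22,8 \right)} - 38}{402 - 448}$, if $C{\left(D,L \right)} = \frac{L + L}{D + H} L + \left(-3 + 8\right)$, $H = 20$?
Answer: $\frac{97}{46} \approx 2.1087$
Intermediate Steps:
$C{\left(D,L \right)} = 5 + \frac{2 L^{2}}{20 + D}$ ($C{\left(D,L \right)} = \frac{L + L}{D + 20} L + \left(-3 + 8\right) = \frac{2 L}{20 + D} L + 5 = \frac{2 L^{2}}{20 + D} + 5 = 5 + \frac{2 L^{2}}{20 + D}$)
$\frac{C{\left(-22,8 \right)} - 38}{402 - 448} = \frac{\frac{100 + 2 \cdot 8^{2} + 5 \left(-22\right)}{20 - 22} - 38}{402 - 448} = \frac{\frac{100 + 2 \cdot 64 - 110}{-2} - 38}{-46} = \left(- \frac{100 + 128 - 110}{2} - 38\right) \left(- \frac{1}{46}\right) = \left(\left(- \frac{1}{2}\right) 118 - 38\right) \left(- \frac{1}{46}\right) = \left(-59 - 38\right) \left(- \frac{1}{46}\right) = \left(-97\right) \left(- \frac{1}{46}\right) = \frac{97}{46}$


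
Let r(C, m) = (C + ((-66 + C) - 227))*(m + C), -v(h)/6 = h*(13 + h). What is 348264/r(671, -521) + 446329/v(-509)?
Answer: 76219144471/39725210400 ≈ 1.9187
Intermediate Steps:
v(h) = -6*h*(13 + h)
r(C, m) = (-293 + 2*C)*(C + m) (r(C, m) = (C + (-293 + C))*(C + m) = (-293 + 2*C)*(C + m))
348264/r(671, -521) + 446329/v(-509) = 348264/(-293*671 - 293*(-521) + 2*671² + 2*671*(-521)) + 446329/((-6*(-509)*(13 - 509))) = 348264/(-196603 + 152653 + 2*450241 - 699182) + 446329/((-6*(-509)*(-496))) = 348264/(-196603 + 152653 + 900482 - 699182) + 446329/(-1514784) = 348264/157350 + 446329*(-1/1514784) = 348264*(1/157350) - 446329/1514784 = 58044/26225 - 446329/1514784 = 76219144471/39725210400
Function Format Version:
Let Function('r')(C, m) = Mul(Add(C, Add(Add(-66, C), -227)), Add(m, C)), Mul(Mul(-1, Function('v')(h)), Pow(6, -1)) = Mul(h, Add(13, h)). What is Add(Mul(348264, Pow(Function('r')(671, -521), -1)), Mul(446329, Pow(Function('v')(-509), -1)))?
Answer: Rational(76219144471, 39725210400) ≈ 1.9187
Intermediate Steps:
Function('v')(h) = Mul(-6, h, Add(13, h)) (Function('v')(h) = Mul(-6, Mul(h, Add(13, h))) = Mul(-6, h, Add(13, h)))
Function('r')(C, m) = Mul(Add(-293, Mul(2, C)), Add(C, m)) (Function('r')(C, m) = Mul(Add(C, Add(-293, C)), Add(C, m)) = Mul(Add(-293, Mul(2, C)), Add(C, m)))
Add(Mul(348264, Pow(Function('r')(671, -521), -1)), Mul(446329, Pow(Function('v')(-509), -1))) = Add(Mul(348264, Pow(Add(Mul(-293, 671), Mul(-293, -521), Mul(2, Pow(671, 2)), Mul(2, 671, -521)), -1)), Mul(446329, Pow(Mul(-6, -509, Add(13, -509)), -1))) = Add(Mul(348264, Pow(Add(-196603, 152653, Mul(2, 450241), -699182), -1)), Mul(446329, Pow(Mul(-6, -509, -496), -1))) = Add(Mul(348264, Pow(Add(-196603, 152653, 900482, -699182), -1)), Mul(446329, Pow(-1514784, -1))) = Add(Mul(348264, Pow(157350, -1)), Mul(446329, Rational(-1, 1514784))) = Add(Mul(348264, Rational(1, 157350)), Rational(-446329, 1514784)) = Add(Rational(58044, 26225), Rational(-446329, 1514784)) = Rational(76219144471, 39725210400)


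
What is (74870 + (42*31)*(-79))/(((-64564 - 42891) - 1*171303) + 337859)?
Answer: -27988/59101 ≈ -0.47356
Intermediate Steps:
(74870 + (42*31)*(-79))/(((-64564 - 42891) - 1*171303) + 337859) = (74870 + 1302*(-79))/((-107455 - 171303) + 337859) = (74870 - 102858)/(-278758 + 337859) = -27988/59101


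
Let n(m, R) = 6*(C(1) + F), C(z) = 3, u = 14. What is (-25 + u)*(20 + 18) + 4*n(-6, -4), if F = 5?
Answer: -226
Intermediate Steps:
n(m, R) = 48 (n(m, R) = 6*(3 + 5) = 6*8 = 48)
(-25 + u)*(20 + 18) + 4*n(-6, -4) = (-25 + 14)*(20 + 18) + 4*48 = -11*38 + 192 = -418 + 192 = -226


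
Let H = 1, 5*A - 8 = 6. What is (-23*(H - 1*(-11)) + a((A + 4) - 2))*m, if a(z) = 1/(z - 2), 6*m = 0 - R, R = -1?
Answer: -3859/84 ≈ -45.940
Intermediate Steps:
A = 14/5 (A = 8/5 + (1/5)*6 = 8/5 + 6/5 = 14/5 ≈ 2.8000)
m = 1/6 (m = (0 - 1*(-1))/6 = (0 + 1)/6 = (1/6)*1 = 1/6 ≈ 0.16667)
a(z) = 1/(-2 + z)
(-23*(H - 1*(-11)) + a((A + 4) - 2))*m = (-23*(1 - 1*(-11)) + 1/(-2 + ((14/5 + 4) - 2)))*(1/6) = (-23*(1 + 11) + 1/(-2 + (34/5 - 2)))*(1/6) = (-23*12 + 1/(-2 + 24/5))*(1/6) = (-276 + 1/(14/5))*(1/6) = (-276 + 5/14)*(1/6) = -3859/14*1/6 = -3859/84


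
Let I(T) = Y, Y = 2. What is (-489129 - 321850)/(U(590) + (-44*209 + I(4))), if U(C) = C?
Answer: 810979/8604 ≈ 94.256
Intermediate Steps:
I(T) = 2
(-489129 - 321850)/(U(590) + (-44*209 + I(4))) = (-489129 - 321850)/(590 + (-44*209 + 2)) = -810979/(590 + (-9196 + 2)) = -810979/(590 - 9194) = -810979/(-8604) = -810979*(-1/8604) = 810979/8604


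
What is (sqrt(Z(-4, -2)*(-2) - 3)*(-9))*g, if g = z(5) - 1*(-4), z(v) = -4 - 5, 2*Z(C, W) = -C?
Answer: 45*I*sqrt(7) ≈ 119.06*I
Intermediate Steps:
Z(C, W) = -C/2 (Z(C, W) = (-C)/2 = -C/2)
z(v) = -9
g = -5 (g = -9 - 1*(-4) = -9 + 4 = -5)
(sqrt(Z(-4, -2)*(-2) - 3)*(-9))*g = (sqrt(-1/2*(-4)*(-2) - 3)*(-9))*(-5) = (sqrt(2*(-2) - 3)*(-9))*(-5) = (sqrt(-4 - 3)*(-9))*(-5) = (sqrt(-7)*(-9))*(-5) = ((I*sqrt(7))*(-9))*(-5) = -9*I*sqrt(7)*(-5) = 45*I*sqrt(7)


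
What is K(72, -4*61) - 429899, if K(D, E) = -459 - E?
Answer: -430114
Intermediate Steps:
K(72, -4*61) - 429899 = (-459 - (-4)*61) - 429899 = (-459 - 1*(-244)) - 429899 = (-459 + 244) - 429899 = -215 - 429899 = -430114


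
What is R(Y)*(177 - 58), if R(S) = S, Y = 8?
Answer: 952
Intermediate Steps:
R(Y)*(177 - 58) = 8*(177 - 58) = 8*119 = 952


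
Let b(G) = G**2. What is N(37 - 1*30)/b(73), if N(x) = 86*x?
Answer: 602/5329 ≈ 0.11297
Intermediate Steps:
N(37 - 1*30)/b(73) = (86*(37 - 1*30))/(73**2) = (86*(37 - 30))/5329 = (86*7)*(1/5329) = 602*(1/5329) = 602/5329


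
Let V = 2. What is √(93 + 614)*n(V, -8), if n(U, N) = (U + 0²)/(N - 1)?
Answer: -2*√707/9 ≈ -5.9088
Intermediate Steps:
n(U, N) = U/(-1 + N) (n(U, N) = (U + 0)/(-1 + N) = U/(-1 + N))
√(93 + 614)*n(V, -8) = √(93 + 614)*(2/(-1 - 8)) = √707*(2/(-9)) = √707*(2*(-⅑)) = √707*(-2/9) = -2*√707/9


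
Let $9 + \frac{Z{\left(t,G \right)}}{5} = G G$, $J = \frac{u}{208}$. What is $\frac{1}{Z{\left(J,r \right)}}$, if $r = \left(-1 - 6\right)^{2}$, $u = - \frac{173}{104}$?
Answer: $\frac{1}{11960} \approx 8.3612 \cdot 10^{-5}$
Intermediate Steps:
$u = - \frac{173}{104}$ ($u = \left(-173\right) \frac{1}{104} = - \frac{173}{104} \approx -1.6635$)
$r = 49$ ($r = \left(-7\right)^{2} = 49$)
$J = - \frac{173}{21632}$ ($J = - \frac{173}{104 \cdot 208} = \left(- \frac{173}{104}\right) \frac{1}{208} = - \frac{173}{21632} \approx -0.0079974$)
$Z{\left(t,G \right)} = -45 + 5 G^{2}$ ($Z{\left(t,G \right)} = -45 + 5 G G = -45 + 5 G^{2}$)
$\frac{1}{Z{\left(J,r \right)}} = \frac{1}{-45 + 5 \cdot 49^{2}} = \frac{1}{-45 + 5 \cdot 2401} = \frac{1}{-45 + 12005} = \frac{1}{11960}$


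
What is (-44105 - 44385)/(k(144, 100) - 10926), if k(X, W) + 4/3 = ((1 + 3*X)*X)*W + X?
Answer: -26547/1867325 ≈ -0.014217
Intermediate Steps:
k(X, W) = -4/3 + X + W*X*(1 + 3*X) (k(X, W) = -4/3 + (((1 + 3*X)*X)*W + X) = -4/3 + ((X*(1 + 3*X))*W + X) = -4/3 + (W*X*(1 + 3*X) + X) = -4/3 + (X + W*X*(1 + 3*X)) = -4/3 + X + W*X*(1 + 3*X))
(-44105 - 44385)/(k(144, 100) - 10926) = (-44105 - 44385)/((-4/3 + 144 + 100*144 + 3*100*144²) - 10926) = -88490/((-4/3 + 144 + 14400 + 3*100*20736) - 10926) = -88490/((-4/3 + 144 + 14400 + 6220800) - 10926) = -88490/(18706028/3 - 10926) = -88490/18673250/3 = -88490*3/18673250 = -26547/1867325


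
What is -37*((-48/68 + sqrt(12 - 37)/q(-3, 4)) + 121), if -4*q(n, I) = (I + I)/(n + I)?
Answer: -75665/17 + 185*I/2 ≈ -4450.9 + 92.5*I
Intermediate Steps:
q(n, I) = -I/(2*(I + n)) (q(n, I) = -(I + I)/(4*(n + I)) = -2*I/(4*(I + n)) = -I/(2*(I + n)))
-37*((-48/68 + sqrt(12 - 37)/q(-3, 4)) + 121) = -37*((-48/68 + sqrt(12 - 37)/((-1*4/(2*4 + 2*(-3))))) + 121) = -37*((-48*1/68 + sqrt(-25)/((-1*4/(8 - 6)))) + 121) = -37*((-12/17 + (5*I)/((-1*4/2))) + 121) = -37*((-12/17 + (5*I)/((-1*4*1/2))) + 121) = -37*((-12/17 + (5*I)/(-2)) + 121) = -37*((-12/17 + (5*I)*(-1/2)) + 121) = -37*((-12/17 - 5*I/2) + 121) = -37*(2045/17 - 5*I/2) = -75665/17 + 185*I/2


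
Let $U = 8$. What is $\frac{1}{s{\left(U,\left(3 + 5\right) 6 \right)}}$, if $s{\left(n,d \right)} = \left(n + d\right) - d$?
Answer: $\frac{1}{8} \approx 0.125$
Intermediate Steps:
$s{\left(n,d \right)} = n$ ($s{\left(n,d \right)} = \left(d + n\right) - d = n$)
$\frac{1}{s{\left(U,\left(3 + 5\right) 6 \right)}} = \frac{1}{8}$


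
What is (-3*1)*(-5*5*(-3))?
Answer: -225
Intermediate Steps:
(-3*1)*(-5*5*(-3)) = -(-75)*(-3) = -3*75 = -225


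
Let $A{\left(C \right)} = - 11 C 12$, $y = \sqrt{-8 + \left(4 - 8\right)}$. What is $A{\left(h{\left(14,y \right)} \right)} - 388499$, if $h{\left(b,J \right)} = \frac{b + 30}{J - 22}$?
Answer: $- \frac{12035483}{31} + \frac{726 i \sqrt{3}}{31} \approx -3.8824 \cdot 10^{5} + 40.564 i$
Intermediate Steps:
$y = 2 i \sqrt{3}$ ($y = \sqrt{-8 + \left(4 - 8\right)} = \sqrt{-8 - 4} = \sqrt{-12} = 2 i \sqrt{3} \approx 3.4641 i$)
$h{\left(b,J \right)} = \frac{30 + b}{-22 + J}$
$A{\left(C \right)} = - 132 C$
$A{\left(h{\left(14,y \right)} \right)} - 388499 = - 132 \frac{30 + 14}{-22 + 2 i \sqrt{3}} - 388499 = - 132 \frac{1}{-22 + 2 i \sqrt{3}} \cdot 44 - 388499 = - 132 \frac{44}{-22 + 2 i \sqrt{3}} - 388499 = - \frac{5808}{-22 + 2 i \sqrt{3}} - 388499 = -388499 - \frac{5808}{-22 + 2 i \sqrt{3}}$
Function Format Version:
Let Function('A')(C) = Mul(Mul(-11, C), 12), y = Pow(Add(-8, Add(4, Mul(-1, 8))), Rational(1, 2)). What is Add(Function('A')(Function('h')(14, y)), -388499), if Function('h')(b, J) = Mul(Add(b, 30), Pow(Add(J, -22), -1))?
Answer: Add(Rational(-12035483, 31), Mul(Rational(726, 31), I, Pow(3, Rational(1, 2)))) ≈ Add(-3.8824e+5, Mul(40.564, I))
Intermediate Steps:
y = Mul(2, I, Pow(3, Rational(1, 2))) (y = Pow(Add(-8, Add(4, -8)), Rational(1, 2)) = Pow(Add(-8, -4), Rational(1, 2)) = Pow(-12, Rational(1, 2)) = Mul(2, I, Pow(3, Rational(1, 2))) ≈ Mul(3.4641, I))
Function('h')(b, J) = Mul(Pow(Add(-22, J), -1), Add(30, b)) (Function('h')(b, J) = Mul(Add(30, b), Pow(Add(-22, J), -1)) = Mul(Pow(Add(-22, J), -1), Add(30, b)))
Function('A')(C) = Mul(-132, C)
Add(Function('A')(Function('h')(14, y)), -388499) = Add(Mul(-132, Mul(Pow(Add(-22, Mul(2, I, Pow(3, Rational(1, 2)))), -1), Add(30, 14))), -388499) = Add(Mul(-132, Mul(Pow(Add(-22, Mul(2, I, Pow(3, Rational(1, 2)))), -1), 44)), -388499) = Add(Mul(-132, Mul(44, Pow(Add(-22, Mul(2, I, Pow(3, Rational(1, 2)))), -1))), -388499) = Add(Mul(-5808, Pow(Add(-22, Mul(2, I, Pow(3, Rational(1, 2)))), -1)), -388499) = Add(-388499, Mul(-5808, Pow(Add(-22, Mul(2, I, Pow(3, Rational(1, 2)))), -1)))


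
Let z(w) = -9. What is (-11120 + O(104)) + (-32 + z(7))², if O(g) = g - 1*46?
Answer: -9381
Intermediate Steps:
O(g) = -46 + g (O(g) = g - 46 = -46 + g)
(-11120 + O(104)) + (-32 + z(7))² = (-11120 + (-46 + 104)) + (-32 - 9)² = (-11120 + 58) + (-41)² = -11062 + 1681 = -9381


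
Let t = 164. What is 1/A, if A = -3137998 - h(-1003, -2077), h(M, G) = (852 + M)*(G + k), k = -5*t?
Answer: -1/3575445 ≈ -2.7969e-7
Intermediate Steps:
k = -820 (k = -5*164 = -820)
h(M, G) = (-820 + G)*(852 + M) (h(M, G) = (852 + M)*(G - 820) = (852 + M)*(-820 + G) = (-820 + G)*(852 + M))
A = -3575445 (A = -3137998 - (-698640 - 820*(-1003) + 852*(-2077) - 2077*(-1003)) = -3137998 - (-698640 + 822460 - 1769604 + 2083231) = -3137998 - 1*437447 = -3137998 - 437447 = -3575445)
1/A = 1/(-3575445) = -1/3575445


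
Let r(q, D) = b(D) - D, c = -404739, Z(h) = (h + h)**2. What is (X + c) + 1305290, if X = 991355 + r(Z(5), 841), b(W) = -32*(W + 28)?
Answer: 1863257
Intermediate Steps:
Z(h) = 4*h**2 (Z(h) = (2*h)**2 = 4*h**2)
b(W) = -896 - 32*W (b(W) = -32*(28 + W) = -896 - 32*W)
r(q, D) = -896 - 33*D (r(q, D) = (-896 - 32*D) - D = -896 - 33*D)
X = 962706 (X = 991355 + (-896 - 33*841) = 991355 + (-896 - 27753) = 991355 - 28649 = 962706)
(X + c) + 1305290 = (962706 - 404739) + 1305290 = 557967 + 1305290 = 1863257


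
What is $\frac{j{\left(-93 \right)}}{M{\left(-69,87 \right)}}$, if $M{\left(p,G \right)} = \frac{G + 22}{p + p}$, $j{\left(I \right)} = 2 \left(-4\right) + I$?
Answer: $\frac{13938}{109} \approx 127.87$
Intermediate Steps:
$j{\left(I \right)} = -8 + I$
$M{\left(p,G \right)} = \frac{22 + G}{2 p}$
$\frac{j{\left(-93 \right)}}{M{\left(-69,87 \right)}} = \frac{-8 - 93}{\frac{1}{2} \frac{1}{-69} \left(22 + 87\right)} = - \frac{101}{\frac{1}{2} \left(- \frac{1}{69}\right) 109} = - \frac{101}{- \frac{109}{138}} = \left(-101\right) \left(- \frac{138}{109}\right) = \frac{13938}{109}$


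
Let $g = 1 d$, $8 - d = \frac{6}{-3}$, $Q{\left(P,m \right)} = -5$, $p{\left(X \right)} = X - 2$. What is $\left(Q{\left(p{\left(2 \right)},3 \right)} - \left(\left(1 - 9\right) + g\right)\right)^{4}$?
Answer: $2401$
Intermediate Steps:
$p{\left(X \right)} = -2 + X$
$d = 10$ ($d = 8 - \frac{6}{-3} = 8 - 6 \left(- \frac{1}{3}\right) = 8 - -2 = 8 + 2 = 10$)
$g = 10$ ($g = 1 \cdot 10 = 10$)
$\left(Q{\left(p{\left(2 \right)},3 \right)} - \left(\left(1 - 9\right) + g\right)\right)^{4} = \left(-5 - \left(\left(1 - 9\right) + 10\right)\right)^{4} = \left(-5 - \left(-8 + 10\right)\right)^{4} = \left(-5 - 2\right)^{4} = \left(-7\right)^{4} = 2401$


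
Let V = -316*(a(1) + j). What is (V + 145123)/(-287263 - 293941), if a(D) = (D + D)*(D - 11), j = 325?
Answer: -48743/581204 ≈ -0.083866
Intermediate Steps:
a(D) = 2*D*(-11 + D) (a(D) = (2*D)*(-11 + D) = 2*D*(-11 + D))
V = -96380 (V = -316*(2*1*(-11 + 1) + 325) = -316*(2*1*(-10) + 325) = -316*(-20 + 325) = -316*305 = -96380)
(V + 145123)/(-287263 - 293941) = (-96380 + 145123)/(-287263 - 293941) = 48743/(-581204) = 48743*(-1/581204) = -48743/581204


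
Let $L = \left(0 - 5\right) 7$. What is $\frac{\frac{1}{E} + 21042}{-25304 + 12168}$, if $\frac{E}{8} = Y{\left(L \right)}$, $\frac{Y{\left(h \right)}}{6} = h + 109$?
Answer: $- \frac{74741185}{46659072} \approx -1.6019$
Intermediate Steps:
$L = -35$ ($L = \left(-5\right) 7 = -35$)
$Y{\left(h \right)} = 654 + 6 h$ ($Y{\left(h \right)} = 6 \left(h + 109\right) = 6 \left(109 + h\right) = 654 + 6 h$)
$E = 3552$ ($E = 8 \left(654 + 6 \left(-35\right)\right) = 8 \left(654 - 210\right) = 8 \cdot 444 = 3552$)
$\frac{\frac{1}{E} + 21042}{-25304 + 12168} = \frac{\frac{1}{3552} + 21042}{-25304 + 12168} = \frac{\frac{1}{3552} + 21042}{-13136} = \frac{74741185}{3552} \left(- \frac{1}{13136}\right) = - \frac{74741185}{46659072}$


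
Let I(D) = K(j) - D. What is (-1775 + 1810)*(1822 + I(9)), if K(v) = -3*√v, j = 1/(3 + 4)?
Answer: 63455 - 15*√7 ≈ 63415.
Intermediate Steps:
j = ⅐ (j = 1/7 = ⅐ ≈ 0.14286)
I(D) = -D - 3*√7/7 (I(D) = -3*√7/7 - D = -D - 3*√7/7)
(-1775 + 1810)*(1822 + I(9)) = (-1775 + 1810)*(1822 + (-1*9 - 3*√7/7)) = 35*(1822 + (-9 - 3*√7/7)) = 35*(1813 - 3*√7/7) = 63455 - 15*√7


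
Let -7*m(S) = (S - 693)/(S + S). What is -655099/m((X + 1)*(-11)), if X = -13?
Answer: -36685544/17 ≈ -2.1580e+6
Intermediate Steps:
m(S) = -(-693 + S)/(14*S) (m(S) = -(S - 693)/(7*(S + S)) = -(-693 + S)/(7*(2*S)) = -(-693 + S)*1/(2*S)/7 = -(-693 + S)/(14*S))
-655099/m((X + 1)*(-11)) = -655099*(-154*(-13 + 1)/(693 - (-13 + 1)*(-11))) = -655099*1848/(693 - (-12)*(-11)) = -655099*1848/(693 - 1*132) = -655099*1848/(693 - 132) = -655099/((1/14)*(1/132)*561) = -655099/17/56 = -655099*56/17 = -36685544/17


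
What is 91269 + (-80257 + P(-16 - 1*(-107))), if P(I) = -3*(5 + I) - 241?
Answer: 10483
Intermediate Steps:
P(I) = -256 - 3*I (P(I) = (-15 - 3*I) - 241 = -256 - 3*I)
91269 + (-80257 + P(-16 - 1*(-107))) = 91269 + (-80257 + (-256 - 3*(-16 - 1*(-107)))) = 91269 + (-80257 + (-256 - 3*(-16 + 107))) = 91269 + (-80257 + (-256 - 3*91)) = 91269 + (-80257 + (-256 - 273)) = 91269 + (-80257 - 529) = 91269 - 80786 = 10483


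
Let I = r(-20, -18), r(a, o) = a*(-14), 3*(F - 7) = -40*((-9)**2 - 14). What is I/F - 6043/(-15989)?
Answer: 2637577/42514751 ≈ 0.062039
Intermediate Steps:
F = -2659/3 (F = 7 + (-40*((-9)**2 - 14))/3 = 7 + (-40*(81 - 14))/3 = 7 + (-40*67)/3 = 7 + (1/3)*(-2680) = 7 - 2680/3 = -2659/3 ≈ -886.33)
r(a, o) = -14*a
I = 280 (I = -14*(-20) = 280)
I/F - 6043/(-15989) = 280/(-2659/3) - 6043/(-15989) = 280*(-3/2659) - 6043*(-1/15989) = -840/2659 + 6043/15989 = 2637577/42514751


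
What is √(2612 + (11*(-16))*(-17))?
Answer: 2*√1401 ≈ 74.860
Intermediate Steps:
√(2612 + (11*(-16))*(-17)) = √(2612 - 176*(-17)) = √(2612 + 2992) = √5604 = 2*√1401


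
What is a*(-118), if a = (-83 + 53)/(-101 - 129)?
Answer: -354/23 ≈ -15.391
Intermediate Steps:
a = 3/23 (a = -30/(-230) = -30*(-1/230) = 3/23 ≈ 0.13043)
a*(-118) = (3/23)*(-118) = -354/23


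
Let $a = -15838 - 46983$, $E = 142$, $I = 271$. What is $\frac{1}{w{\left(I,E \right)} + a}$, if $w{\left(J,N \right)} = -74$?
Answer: $- \frac{1}{62895} \approx -1.59 \cdot 10^{-5}$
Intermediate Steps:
$a = -62821$ ($a = -15838 - 46983 = -62821$)
$\frac{1}{w{\left(I,E \right)} + a} = \frac{1}{-74 - 62821} = \frac{1}{-62895} = - \frac{1}{62895}$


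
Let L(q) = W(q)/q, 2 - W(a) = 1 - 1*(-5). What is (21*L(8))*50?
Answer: -525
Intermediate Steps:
W(a) = -4 (W(a) = 2 - (1 - 1*(-5)) = 2 - (1 + 5) = 2 - 1*6 = 2 - 6 = -4)
L(q) = -4/q
(21*L(8))*50 = (21*(-4/8))*50 = (21*(-4*⅛))*50 = (21*(-½))*50 = -21/2*50 = -525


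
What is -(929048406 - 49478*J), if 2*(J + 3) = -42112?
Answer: -1971005608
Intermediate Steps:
J = -21059 (J = -3 + (½)*(-42112) = -3 - 21056 = -21059)
-(929048406 - 49478*J) = -49478/(1/(18777 - 1*(-21059))) = -49478/(1/(18777 + 21059)) = -49478/(1/39836) = -49478/1/39836 = -49478*39836 = -1971005608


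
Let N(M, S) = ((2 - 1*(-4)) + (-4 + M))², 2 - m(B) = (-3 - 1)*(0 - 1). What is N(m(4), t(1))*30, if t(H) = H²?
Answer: 0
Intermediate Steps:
m(B) = -2 (m(B) = 2 - (-3 - 1)*(0 - 1) = 2 - (-4)*(-1) = 2 - 1*4 = 2 - 4 = -2)
N(M, S) = (2 + M)² (N(M, S) = ((2 + 4) + (-4 + M))² = (6 + (-4 + M))² = (2 + M)²)
N(m(4), t(1))*30 = (2 - 2)²*30 = 0²*30 = 0*30 = 0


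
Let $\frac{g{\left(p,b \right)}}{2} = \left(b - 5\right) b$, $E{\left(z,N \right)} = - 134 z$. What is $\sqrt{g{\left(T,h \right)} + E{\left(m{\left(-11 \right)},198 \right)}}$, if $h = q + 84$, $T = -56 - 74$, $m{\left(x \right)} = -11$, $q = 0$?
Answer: $\sqrt{14746} \approx 121.43$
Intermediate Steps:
$T = -130$ ($T = -56 - 74 = -130$)
$h = 84$ ($h = 0 + 84 = 84$)
$g{\left(p,b \right)} = 2 b \left(-5 + b\right)$ ($g{\left(p,b \right)} = 2 \left(b - 5\right) b = 2 \left(-5 + b\right) b = 2 b \left(-5 + b\right)$)
$\sqrt{g{\left(T,h \right)} + E{\left(m{\left(-11 \right)},198 \right)}} = \sqrt{2 \cdot 84 \left(-5 + 84\right) - -1474} = \sqrt{2 \cdot 84 \cdot 79 + 1474} = \sqrt{13272 + 1474} = \sqrt{14746}$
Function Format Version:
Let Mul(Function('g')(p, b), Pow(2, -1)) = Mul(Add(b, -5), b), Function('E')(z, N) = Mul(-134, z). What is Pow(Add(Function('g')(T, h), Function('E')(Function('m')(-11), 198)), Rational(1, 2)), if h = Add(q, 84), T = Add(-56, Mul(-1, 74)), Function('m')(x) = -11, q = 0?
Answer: Pow(14746, Rational(1, 2)) ≈ 121.43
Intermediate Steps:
T = -130 (T = Add(-56, -74) = -130)
h = 84 (h = Add(0, 84) = 84)
Function('g')(p, b) = Mul(2, b, Add(-5, b)) (Function('g')(p, b) = Mul(2, Mul(Add(b, -5), b)) = Mul(2, Mul(Add(-5, b), b)) = Mul(2, Mul(b, Add(-5, b))) = Mul(2, b, Add(-5, b)))
Pow(Add(Function('g')(T, h), Function('E')(Function('m')(-11), 198)), Rational(1, 2)) = Pow(Add(Mul(2, 84, Add(-5, 84)), Mul(-134, -11)), Rational(1, 2)) = Pow(Add(Mul(2, 84, 79), 1474), Rational(1, 2)) = Pow(Add(13272, 1474), Rational(1, 2)) = Pow(14746, Rational(1, 2))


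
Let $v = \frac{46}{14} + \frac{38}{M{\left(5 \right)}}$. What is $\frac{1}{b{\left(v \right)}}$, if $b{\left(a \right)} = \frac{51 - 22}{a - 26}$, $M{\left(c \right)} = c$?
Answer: $- \frac{529}{1015} \approx -0.52118$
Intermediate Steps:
$v = \frac{381}{35}$ ($v = \frac{46}{14} + \frac{38}{5} = 46 \cdot \frac{1}{14} + 38 \cdot \frac{1}{5} = \frac{23}{7} + \frac{38}{5} = \frac{381}{35} \approx 10.886$)
$b{\left(a \right)} = \frac{29}{-26 + a}$
$\frac{1}{b{\left(v \right)}} = \frac{1}{29 \frac{1}{-26 + \frac{381}{35}}} = \frac{1}{29 \frac{1}{- \frac{529}{35}}} = \frac{1}{29 \left(- \frac{35}{529}\right)} = \frac{1}{- \frac{1015}{529}} = - \frac{529}{1015}$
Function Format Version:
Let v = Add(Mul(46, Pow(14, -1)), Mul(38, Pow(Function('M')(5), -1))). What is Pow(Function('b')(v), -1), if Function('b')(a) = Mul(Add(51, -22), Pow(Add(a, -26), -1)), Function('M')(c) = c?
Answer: Rational(-529, 1015) ≈ -0.52118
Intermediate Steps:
v = Rational(381, 35) (v = Add(Mul(46, Pow(14, -1)), Mul(38, Pow(5, -1))) = Add(Mul(46, Rational(1, 14)), Mul(38, Rational(1, 5))) = Add(Rational(23, 7), Rational(38, 5)) = Rational(381, 35) ≈ 10.886)
Function('b')(a) = Mul(29, Pow(Add(-26, a), -1))
Pow(Function('b')(v), -1) = Pow(Mul(29, Pow(Add(-26, Rational(381, 35)), -1)), -1) = Pow(Mul(29, Pow(Rational(-529, 35), -1)), -1) = Pow(Mul(29, Rational(-35, 529)), -1) = Pow(Rational(-1015, 529), -1) = Rational(-529, 1015)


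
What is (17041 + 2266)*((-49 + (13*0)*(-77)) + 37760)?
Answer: 728086277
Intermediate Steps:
(17041 + 2266)*((-49 + (13*0)*(-77)) + 37760) = 19307*((-49 + 0*(-77)) + 37760) = 19307*((-49 + 0) + 37760) = 19307*(-49 + 37760) = 19307*37711 = 728086277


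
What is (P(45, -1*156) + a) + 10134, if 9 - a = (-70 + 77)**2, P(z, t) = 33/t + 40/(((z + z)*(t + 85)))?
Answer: 335396195/33228 ≈ 10094.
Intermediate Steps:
P(z, t) = 33/t + 20/(z*(85 + t)) (P(z, t) = 33/t + 40/(((2*z)*(85 + t))) = 33/t + 40/((2*z*(85 + t))) = 33/t + 40*(1/(2*z*(85 + t))) = 33/t + 20/(z*(85 + t)))
a = -40 (a = 9 - (-70 + 77)**2 = 9 - 1*7**2 = 9 - 1*49 = 9 - 49 = -40)
(P(45, -1*156) + a) + 10134 = ((20*(-1*156) + 2805*45 + 33*(-1*156)*45)/(-1*156*45*(85 - 1*156)) - 40) + 10134 = ((1/45)*(20*(-156) + 126225 + 33*(-156)*45)/(-156*(85 - 156)) - 40) + 10134 = (-1/156*1/45*(-3120 + 126225 - 231660)/(-71) - 40) + 10134 = (-1/156*1/45*(-1/71)*(-108555) - 40) + 10134 = (-7237/33228 - 40) + 10134 = -1336357/33228 + 10134 = 335396195/33228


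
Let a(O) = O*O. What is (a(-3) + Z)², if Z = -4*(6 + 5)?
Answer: 1225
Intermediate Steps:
Z = -44 (Z = -4*11 = -44)
a(O) = O²
(a(-3) + Z)² = ((-3)² - 44)² = (9 - 44)² = (-35)² = 1225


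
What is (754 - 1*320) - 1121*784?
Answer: -878430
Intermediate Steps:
(754 - 1*320) - 1121*784 = (754 - 320) - 878864 = 434 - 878864 = -878430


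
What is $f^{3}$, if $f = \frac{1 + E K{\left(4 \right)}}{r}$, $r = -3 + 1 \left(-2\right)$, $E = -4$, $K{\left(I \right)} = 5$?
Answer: $\frac{6859}{125} \approx 54.872$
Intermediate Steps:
$r = -5$ ($r = -3 - 2 = -5$)
$f = \frac{19}{5}$ ($f = \frac{1 - 20}{-5} = \left(1 - 20\right) \left(- \frac{1}{5}\right) = \left(-19\right) \left(- \frac{1}{5}\right) = \frac{19}{5} \approx 3.8$)
$f^{3} = \left(\frac{19}{5}\right)^{3} = \frac{6859}{125}$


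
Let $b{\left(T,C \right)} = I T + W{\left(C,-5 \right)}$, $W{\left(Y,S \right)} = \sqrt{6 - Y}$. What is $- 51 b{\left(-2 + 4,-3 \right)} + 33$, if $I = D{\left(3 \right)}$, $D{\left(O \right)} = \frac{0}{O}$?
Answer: $-120$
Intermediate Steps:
$D{\left(O \right)} = 0$
$I = 0$
$b{\left(T,C \right)} = \sqrt{6 - C}$ ($b{\left(T,C \right)} = 0 T + \sqrt{6 - C} = 0 + \sqrt{6 - C} = \sqrt{6 - C}$)
$- 51 b{\left(-2 + 4,-3 \right)} + 33 = - 51 \sqrt{6 - -3} + 33 = - 51 \sqrt{6 + 3} + 33 = - 51 \sqrt{9} + 33 = \left(-51\right) 3 + 33 = -153 + 33 = -120$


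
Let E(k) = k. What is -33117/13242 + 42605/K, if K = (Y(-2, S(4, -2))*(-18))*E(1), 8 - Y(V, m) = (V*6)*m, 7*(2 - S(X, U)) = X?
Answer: -675690421/6991776 ≈ -96.641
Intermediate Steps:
S(X, U) = 2 - X/7
Y(V, m) = 8 - 6*V*m (Y(V, m) = 8 - V*6*m = 8 - 6*V*m)
K = -3168/7 (K = ((8 - 6*(-2)*(2 - ⅐*4))*(-18))*1 = ((8 - 6*(-2)*(2 - 4/7))*(-18))*1 = ((8 - 6*(-2)*10/7)*(-18))*1 = ((8 + 120/7)*(-18))*1 = ((176/7)*(-18))*1 = -3168/7*1 = -3168/7 ≈ -452.57)
-33117/13242 + 42605/K = -33117/13242 + 42605/(-3168/7) = -33117*1/13242 + 42605*(-7/3168) = -11039/4414 - 298235/3168 = -675690421/6991776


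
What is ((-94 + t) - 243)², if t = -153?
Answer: 240100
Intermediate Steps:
((-94 + t) - 243)² = ((-94 - 153) - 243)² = (-247 - 243)² = (-490)² = 240100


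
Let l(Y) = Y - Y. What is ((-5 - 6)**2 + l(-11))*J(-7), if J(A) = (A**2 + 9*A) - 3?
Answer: -2057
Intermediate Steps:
J(A) = -3 + A**2 + 9*A
l(Y) = 0
((-5 - 6)**2 + l(-11))*J(-7) = ((-5 - 6)**2 + 0)*(-3 + (-7)**2 + 9*(-7)) = ((-11)**2 + 0)*(-3 + 49 - 63) = (121 + 0)*(-17) = 121*(-17) = -2057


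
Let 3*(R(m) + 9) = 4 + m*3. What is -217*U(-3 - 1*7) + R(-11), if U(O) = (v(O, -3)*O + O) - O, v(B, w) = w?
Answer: -19586/3 ≈ -6528.7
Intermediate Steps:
R(m) = -23/3 + m (R(m) = -9 + (4 + m*3)/3 = -9 + (4 + 3*m)/3 = -9 + (4/3 + m) = -23/3 + m)
U(O) = -3*O (U(O) = (-3*O + O) - O = -2*O - O = -3*O)
-217*U(-3 - 1*7) + R(-11) = -(-651)*(-3 - 1*7) + (-23/3 - 11) = -(-651)*(-3 - 7) - 56/3 = -(-651)*(-10) - 56/3 = -217*30 - 56/3 = -6510 - 56/3 = -19586/3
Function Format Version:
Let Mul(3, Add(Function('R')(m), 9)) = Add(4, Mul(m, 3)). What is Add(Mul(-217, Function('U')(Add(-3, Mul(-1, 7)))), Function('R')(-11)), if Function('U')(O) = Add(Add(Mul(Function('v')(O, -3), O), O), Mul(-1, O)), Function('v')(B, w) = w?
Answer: Rational(-19586, 3) ≈ -6528.7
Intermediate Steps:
Function('R')(m) = Add(Rational(-23, 3), m) (Function('R')(m) = Add(-9, Mul(Rational(1, 3), Add(4, Mul(m, 3)))) = Add(-9, Mul(Rational(1, 3), Add(4, Mul(3, m)))) = Add(-9, Add(Rational(4, 3), m)) = Add(Rational(-23, 3), m))
Function('U')(O) = Mul(-3, O) (Function('U')(O) = Add(Add(Mul(-3, O), O), Mul(-1, O)) = Add(Mul(-2, O), Mul(-1, O)) = Mul(-3, O))
Add(Mul(-217, Function('U')(Add(-3, Mul(-1, 7)))), Function('R')(-11)) = Add(Mul(-217, Mul(-3, Add(-3, Mul(-1, 7)))), Add(Rational(-23, 3), -11)) = Add(Mul(-217, Mul(-3, Add(-3, -7))), Rational(-56, 3)) = Add(Mul(-217, Mul(-3, -10)), Rational(-56, 3)) = Add(Mul(-217, 30), Rational(-56, 3)) = Add(-6510, Rational(-56, 3)) = Rational(-19586, 3)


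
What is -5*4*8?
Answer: -160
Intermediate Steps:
-5*4*8 = -20*8 = -160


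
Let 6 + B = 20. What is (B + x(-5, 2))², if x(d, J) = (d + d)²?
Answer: 12996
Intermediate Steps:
B = 14 (B = -6 + 20 = 14)
x(d, J) = 4*d² (x(d, J) = (2*d)² = 4*d²)
(B + x(-5, 2))² = (14 + 4*(-5)²)² = (14 + 4*25)² = (14 + 100)² = 114² = 12996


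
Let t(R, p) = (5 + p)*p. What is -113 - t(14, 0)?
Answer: -113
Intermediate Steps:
t(R, p) = p*(5 + p)
-113 - t(14, 0) = -113 - 0*(5 + 0) = -113 - 0*5 = -113 - 1*0 = -113 + 0 = -113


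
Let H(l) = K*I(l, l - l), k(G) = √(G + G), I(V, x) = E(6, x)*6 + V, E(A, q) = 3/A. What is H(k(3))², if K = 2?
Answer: 60 + 24*√6 ≈ 118.79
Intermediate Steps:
I(V, x) = 3 + V (I(V, x) = (3/6)*6 + V = (3*(⅙))*6 + V = (½)*6 + V = 3 + V)
k(G) = √2*√G (k(G) = √(2*G) = √2*√G)
H(l) = 6 + 2*l (H(l) = 2*(3 + l) = 6 + 2*l)
H(k(3))² = (6 + 2*(√2*√3))² = (6 + 2*√6)²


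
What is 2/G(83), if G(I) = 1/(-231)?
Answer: -462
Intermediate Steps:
G(I) = -1/231
2/G(83) = 2/(-1/231) = -231*2 = -462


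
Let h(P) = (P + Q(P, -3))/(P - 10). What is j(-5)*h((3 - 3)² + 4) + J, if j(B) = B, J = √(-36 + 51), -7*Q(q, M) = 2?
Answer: 65/21 + √15 ≈ 6.9682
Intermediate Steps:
Q(q, M) = -2/7 (Q(q, M) = -⅐*2 = -2/7)
J = √15 ≈ 3.8730
h(P) = (-2/7 + P)/(-10 + P) (h(P) = (P - 2/7)/(P - 10) = (-2/7 + P)/(-10 + P))
j(-5)*h((3 - 3)² + 4) + J = -5*(-2/7 + ((3 - 3)² + 4))/(-10 + ((3 - 3)² + 4)) + √15 = -5*(-2/7 + (0² + 4))/(-10 + (0² + 4)) + √15 = -5*(-2/7 + (0 + 4))/(-10 + (0 + 4)) + √15 = -5*(-2/7 + 4)/(-10 + 4) + √15 = -5*26/((-6)*7) + √15 = -(-5)*26/(6*7) + √15 = -5*(-13/21) + √15 = 65/21 + √15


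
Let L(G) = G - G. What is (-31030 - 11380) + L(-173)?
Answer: -42410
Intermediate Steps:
L(G) = 0
(-31030 - 11380) + L(-173) = (-31030 - 11380) + 0 = -42410 + 0 = -42410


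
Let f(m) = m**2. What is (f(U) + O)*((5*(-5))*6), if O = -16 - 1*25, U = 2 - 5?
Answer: 4800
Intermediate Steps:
U = -3
O = -41 (O = -16 - 25 = -41)
(f(U) + O)*((5*(-5))*6) = ((-3)**2 - 41)*((5*(-5))*6) = (9 - 41)*(-25*6) = -32*(-150) = 4800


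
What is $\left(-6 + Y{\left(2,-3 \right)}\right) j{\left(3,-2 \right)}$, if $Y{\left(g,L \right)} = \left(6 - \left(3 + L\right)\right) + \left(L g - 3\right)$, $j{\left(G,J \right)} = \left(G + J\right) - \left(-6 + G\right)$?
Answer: $-36$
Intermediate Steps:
$j{\left(G,J \right)} = 6 + J$
$Y{\left(g,L \right)} = - L + L g$ ($Y{\left(g,L \right)} = \left(3 - L\right) + \left(-3 + L g\right) = - L + L g$)
$\left(-6 + Y{\left(2,-3 \right)}\right) j{\left(3,-2 \right)} = \left(-6 - 3 \left(-1 + 2\right)\right) \left(6 - 2\right) = \left(-6 - 3\right) 4 = \left(-9\right) 4 = -36$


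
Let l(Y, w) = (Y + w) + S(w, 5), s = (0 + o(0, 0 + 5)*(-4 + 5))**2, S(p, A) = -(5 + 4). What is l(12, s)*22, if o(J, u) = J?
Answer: 66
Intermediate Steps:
S(p, A) = -9 (S(p, A) = -1*9 = -9)
s = 0 (s = (0 + 0*(-4 + 5))**2 = (0 + 0*1)**2 = (0 + 0)**2 = 0**2 = 0)
l(Y, w) = -9 + Y + w (l(Y, w) = (Y + w) - 9 = -9 + Y + w)
l(12, s)*22 = (-9 + 12 + 0)*22 = 3*22 = 66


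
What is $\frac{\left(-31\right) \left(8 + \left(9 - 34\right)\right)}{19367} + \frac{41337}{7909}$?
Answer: $\frac{804741722}{153173603} \approx 5.2538$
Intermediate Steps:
$\frac{\left(-31\right) \left(8 + \left(9 - 34\right)\right)}{19367} + \frac{41337}{7909} = - 31 \left(8 + \left(9 - 34\right)\right) \frac{1}{19367} + 41337 \cdot \frac{1}{7909} = - 31 \left(8 - 25\right) \frac{1}{19367} + \frac{41337}{7909} = \left(-31\right) \left(-17\right) \frac{1}{19367} + \frac{41337}{7909} = 527 \cdot \frac{1}{19367} + \frac{41337}{7909} = \frac{527}{19367} + \frac{41337}{7909} = \frac{804741722}{153173603}$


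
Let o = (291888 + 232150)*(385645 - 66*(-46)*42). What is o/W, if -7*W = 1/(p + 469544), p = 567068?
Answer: -1951314671871398344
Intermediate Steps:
o = 268913767966 (o = 524038*(385645 + 3036*42) = 524038*(385645 + 127512) = 524038*513157 = 268913767966)
W = -1/7256284 (W = -1/(7*(567068 + 469544)) = -⅐/1036612 = -⅐*1/1036612 = -1/7256284 ≈ -1.3781e-7)
o/W = 268913767966/(-1/7256284) = 268913767966*(-7256284) = -1951314671871398344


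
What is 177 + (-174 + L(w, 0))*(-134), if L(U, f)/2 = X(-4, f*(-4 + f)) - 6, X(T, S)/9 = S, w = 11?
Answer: 25101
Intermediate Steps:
X(T, S) = 9*S
L(U, f) = -12 + 18*f*(-4 + f) (L(U, f) = 2*(9*(f*(-4 + f)) - 6) = 2*(9*f*(-4 + f) - 6) = 2*(-6 + 9*f*(-4 + f)) = -12 + 18*f*(-4 + f))
177 + (-174 + L(w, 0))*(-134) = 177 + (-174 + (-12 + 18*0*(-4 + 0)))*(-134) = 177 + (-174 + (-12 + 18*0*(-4)))*(-134) = 177 + (-174 + (-12 + 0))*(-134) = 177 + (-174 - 12)*(-134) = 177 - 186*(-134) = 177 + 24924 = 25101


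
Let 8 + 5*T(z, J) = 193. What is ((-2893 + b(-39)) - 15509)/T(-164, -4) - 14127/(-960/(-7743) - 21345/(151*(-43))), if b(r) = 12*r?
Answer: -265902677541/57169205 ≈ -4651.1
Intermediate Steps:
T(z, J) = 37 (T(z, J) = -8/5 + (⅕)*193 = -8/5 + 193/5 = 37)
((-2893 + b(-39)) - 15509)/T(-164, -4) - 14127/(-960/(-7743) - 21345/(151*(-43))) = ((-2893 + 12*(-39)) - 15509)/37 - 14127/(-960/(-7743) - 21345/(151*(-43))) = ((-2893 - 468) - 15509)*(1/37) - 14127/(-960*(-1/7743) - 21345/(-6493)) = (-3361 - 15509)*(1/37) - 14127/(320/2581 - 21345*(-1/6493)) = -18870*1/37 - 14127/(320/2581 + 21345/6493) = -510 - 14127/57169205/16758433 = -510 - 14127*16758433/57169205 = -510 - 236746382991/57169205 = -265902677541/57169205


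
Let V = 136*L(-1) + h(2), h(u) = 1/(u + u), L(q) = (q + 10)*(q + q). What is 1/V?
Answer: -4/9791 ≈ -0.00040854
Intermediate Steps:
L(q) = 2*q*(10 + q) (L(q) = (10 + q)*(2*q) = 2*q*(10 + q))
h(u) = 1/(2*u)
V = -9791/4 (V = 136*(2*(-1)*(10 - 1)) + (½)/2 = 136*(2*(-1)*9) + (½)*(½) = 136*(-18) + ¼ = -2448 + ¼ = -9791/4 ≈ -2447.8)
1/V = 1/(-9791/4) = -4/9791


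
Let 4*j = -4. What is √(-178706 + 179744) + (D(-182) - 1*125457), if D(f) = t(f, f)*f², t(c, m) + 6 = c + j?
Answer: -6385893 + √1038 ≈ -6.3859e+6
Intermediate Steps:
j = -1 (j = (¼)*(-4) = -1)
t(c, m) = -7 + c (t(c, m) = -6 + (c - 1) = -6 + (-1 + c) = -7 + c)
D(f) = f²*(-7 + f) (D(f) = (-7 + f)*f² = f²*(-7 + f))
√(-178706 + 179744) + (D(-182) - 1*125457) = √(-178706 + 179744) + ((-182)²*(-7 - 182) - 1*125457) = √1038 + (33124*(-189) - 125457) = √1038 + (-6260436 - 125457) = √1038 - 6385893 = -6385893 + √1038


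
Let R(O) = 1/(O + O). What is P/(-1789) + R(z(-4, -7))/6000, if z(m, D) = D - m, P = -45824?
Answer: 1649662211/64404000 ≈ 25.614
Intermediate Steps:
R(O) = 1/(2*O)
P/(-1789) + R(z(-4, -7))/6000 = -45824/(-1789) + (1/(2*(-7 - 1*(-4))))/6000 = -45824*(-1/1789) + (1/(2*(-7 + 4)))*(1/6000) = 45824/1789 + ((½)/(-3))*(1/6000) = 45824/1789 + ((½)*(-⅓))*(1/6000) = 45824/1789 - ⅙*1/6000 = 45824/1789 - 1/36000 = 1649662211/64404000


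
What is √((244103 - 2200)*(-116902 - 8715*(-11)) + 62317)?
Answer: I*√5088851094 ≈ 71336.0*I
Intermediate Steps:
√((244103 - 2200)*(-116902 - 8715*(-11)) + 62317) = √(241903*(-116902 + 95865) + 62317) = √(241903*(-21037) + 62317) = √(-5088913411 + 62317) = √(-5088851094) = I*√5088851094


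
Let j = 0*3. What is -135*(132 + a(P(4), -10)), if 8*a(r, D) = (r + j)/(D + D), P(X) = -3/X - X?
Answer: -2281473/128 ≈ -17824.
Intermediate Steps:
j = 0
P(X) = -X - 3/X
a(r, D) = r/(16*D) (a(r, D) = ((r + 0)/(D + D))/8 = (r/((2*D)))/8 = (r*(1/(2*D)))/8 = (r/(2*D))/8 = r/(16*D))
-135*(132 + a(P(4), -10)) = -135*(132 + (1/16)*(-1*4 - 3/4)/(-10)) = -135*(132 + (1/16)*(-4 - 3*¼)*(-⅒)) = -135*(132 + (1/16)*(-4 - ¾)*(-⅒)) = -135*(132 + (1/16)*(-19/4)*(-⅒)) = -135*(132 + 19/640) = -135*84499/640 = -2281473/128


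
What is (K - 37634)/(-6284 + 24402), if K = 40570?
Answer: 1468/9059 ≈ 0.16205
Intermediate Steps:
(K - 37634)/(-6284 + 24402) = (40570 - 37634)/(-6284 + 24402) = 2936/18118 = 2936*(1/18118) = 1468/9059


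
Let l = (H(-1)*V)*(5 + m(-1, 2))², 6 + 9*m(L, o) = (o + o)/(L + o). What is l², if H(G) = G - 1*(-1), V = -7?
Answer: 0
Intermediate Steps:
H(G) = 1 + G (H(G) = G + 1 = 1 + G)
m(L, o) = -⅔ + 2*o/(9*(L + o)) (m(L, o) = -⅔ + ((o + o)/(L + o))/9 = -⅔ + ((2*o)/(L + o))/9 = -⅔ + (2*o/(L + o))/9 = -⅔ + 2*o/(9*(L + o)))
l = 0 (l = ((1 - 1)*(-7))*(5 + 2*(-3*(-1) - 2*2)/(9*(-1 + 2)))² = (0*(-7))*(5 + (2/9)*(3 - 4)/1)² = 0*(5 + (2/9)*1*(-1))² = 0*(5 - 2/9)² = 0*(43/9)² = 0*(1849/81) = 0)
l² = 0² = 0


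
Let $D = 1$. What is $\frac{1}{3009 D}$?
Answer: $\frac{1}{3009} \approx 0.00033234$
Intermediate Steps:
$\frac{1}{3009 D} = \frac{1}{3009 \cdot 1} = \frac{1}{3009}$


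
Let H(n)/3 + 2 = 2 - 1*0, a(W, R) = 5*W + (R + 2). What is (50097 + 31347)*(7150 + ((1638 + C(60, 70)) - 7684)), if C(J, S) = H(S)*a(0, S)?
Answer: 89914176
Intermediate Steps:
a(W, R) = 2 + R + 5*W (a(W, R) = 5*W + (2 + R) = 2 + R + 5*W)
H(n) = 0 (H(n) = -6 + 3*(2 - 1*0) = -6 + 3*(2 + 0) = -6 + 3*2 = -6 + 6 = 0)
C(J, S) = 0 (C(J, S) = 0*(2 + S + 5*0) = 0*(2 + S + 0) = 0*(2 + S) = 0)
(50097 + 31347)*(7150 + ((1638 + C(60, 70)) - 7684)) = (50097 + 31347)*(7150 + ((1638 + 0) - 7684)) = 81444*(7150 + (1638 - 7684)) = 81444*(7150 - 6046) = 81444*1104 = 89914176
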